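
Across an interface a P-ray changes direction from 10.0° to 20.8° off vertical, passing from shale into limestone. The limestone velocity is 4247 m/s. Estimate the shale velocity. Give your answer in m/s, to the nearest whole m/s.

2077 m/s

sin 10.0° = 0.1736; sin 20.8° = 0.3551.
V₁ = V₂·(sin θ₁/sin θ₂) = 4247·(0.1736/0.3551) = 2076.79 m/s.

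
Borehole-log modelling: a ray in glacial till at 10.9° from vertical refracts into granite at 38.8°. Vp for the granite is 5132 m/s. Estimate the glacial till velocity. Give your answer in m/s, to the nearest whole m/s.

1549 m/s

Snell's law: sin 10.9°/V₁ = sin 38.8°/V₂.
V₁ = V₂·sin 10.9°/sin 38.8° = 5132 × 0.3018 = 1548.73 m/s.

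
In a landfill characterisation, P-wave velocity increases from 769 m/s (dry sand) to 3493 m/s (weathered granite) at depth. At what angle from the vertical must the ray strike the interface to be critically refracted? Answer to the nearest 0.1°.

At critical incidence the refracted ray runs along the interface (θ₂ = 90°), so sin θ_c = V₁/V₂.
θ_c = arcsin(769/3493) = arcsin 0.2202 = 12.72°.

12.7°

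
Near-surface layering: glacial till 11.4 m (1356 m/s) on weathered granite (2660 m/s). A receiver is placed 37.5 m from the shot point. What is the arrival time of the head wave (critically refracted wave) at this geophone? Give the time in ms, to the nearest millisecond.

29 ms

t = x/V₂ + 2h·√(V₂²−V₁²)/(V₁V₂).
√(V₂²−V₁²) = √(2660²−1356²) = 2288.4 m/s; delay term = 2·11.4·2288.4/(1356·2660) = 0.01447 s.
t = 37.5/2660 + 0.01447 = 0.02856 s.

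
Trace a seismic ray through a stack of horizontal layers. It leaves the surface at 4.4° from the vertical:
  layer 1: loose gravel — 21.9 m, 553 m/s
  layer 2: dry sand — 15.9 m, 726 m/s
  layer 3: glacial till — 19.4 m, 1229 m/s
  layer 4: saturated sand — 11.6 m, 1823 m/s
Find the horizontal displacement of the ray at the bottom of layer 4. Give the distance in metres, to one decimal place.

Apply Snell's law at each interface; in layer i the horizontal offset is hᵢ·tan θᵢ.
Layer 1: θ = 4.40°; offset = 21.9·tan 4.40° = 1.685 m.
Layer 2: sin θ = 726·sin 4.4°/553 = 0.1007, θ = 5.78°; offset = 15.9·tan 5.78° = 1.610 m.
Layer 3: sin θ = 1229·sin 4.4°/553 = 0.1705, θ = 9.82°; offset = 19.4·tan 9.82° = 3.357 m.
Layer 4: sin θ = 1823·sin 4.4°/553 = 0.2529, θ = 14.65°; offset = 11.6·tan 14.65° = 3.032 m.
Σ offsets = 9.684 m.

9.7 m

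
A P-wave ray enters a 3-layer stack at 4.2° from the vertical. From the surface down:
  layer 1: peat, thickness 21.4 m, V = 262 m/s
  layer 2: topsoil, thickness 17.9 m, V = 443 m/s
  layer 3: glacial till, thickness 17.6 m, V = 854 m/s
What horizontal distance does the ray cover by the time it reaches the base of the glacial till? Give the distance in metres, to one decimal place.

8.1 m

p = sin θ₁/V₁ = sin 4.2°/262 = 2.7954e-04 s/m is conserved through the stack.
Layer 1: θ = 4.20°; offset = 21.4·tan 4.20° = 1.572 m.
Layer 2: sin θ = p·443 = 0.1238 → θ = 7.11°; offset = 17.9·tan 7.11° = 2.234 m.
Layer 3: sin θ = p·854 = 0.2387 → θ = 13.81°; offset = 17.6·tan 13.81° = 4.327 m.
Σ offsets = 8.132 m.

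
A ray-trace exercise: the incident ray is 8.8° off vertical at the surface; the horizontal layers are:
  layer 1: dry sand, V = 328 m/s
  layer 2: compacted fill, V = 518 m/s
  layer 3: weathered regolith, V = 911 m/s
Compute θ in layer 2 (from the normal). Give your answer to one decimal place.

Ray parameter p = sin 8.8° / 328 = 4.6642e-04 s/m.
sin θ_2 = p·V_2 = 4.6642e-04 × 518 = 0.2416.
θ_2 = 13.98° from the vertical.

14.0°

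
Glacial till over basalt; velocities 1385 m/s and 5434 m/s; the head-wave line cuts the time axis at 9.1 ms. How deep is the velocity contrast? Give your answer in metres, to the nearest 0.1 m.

6.5 m

h = tᵢ·V₁·V₂ / (2·√(V₂²−V₁²)).
√(V₂²−V₁²) = √(5434² − 1385²) = 5254.5 m/s.
h = 0.0091 s × 1385 × 5434 / (2 × 5254.5) = 6.52 m.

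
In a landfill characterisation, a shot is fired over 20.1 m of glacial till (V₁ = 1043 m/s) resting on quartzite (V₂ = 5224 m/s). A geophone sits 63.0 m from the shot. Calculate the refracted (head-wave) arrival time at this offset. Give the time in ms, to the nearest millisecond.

50 ms

t = x/V₂ + 2h·√(V₂²−V₁²)/(V₁V₂).
√(V₂²−V₁²) = √(5224²−1043²) = 5118.8 m/s; delay term = 2·20.1·5118.8/(1043·5224) = 0.03777 s.
t = 63.0/5224 + 0.03777 = 0.04983 s.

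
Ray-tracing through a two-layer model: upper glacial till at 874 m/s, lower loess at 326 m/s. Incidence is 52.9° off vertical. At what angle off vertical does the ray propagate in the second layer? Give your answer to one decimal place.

17.3°

Snell's law: sin θ₂ = (V₂/V₁)·sin θ₁ = (326/874)·sin 52.9° = 0.2975.
θ₂ = arcsin 0.2975 = 17.31° from the normal.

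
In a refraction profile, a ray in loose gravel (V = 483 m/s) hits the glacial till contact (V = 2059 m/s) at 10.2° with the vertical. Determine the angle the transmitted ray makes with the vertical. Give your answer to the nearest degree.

sin θ₁/V₁ = sin θ₂/V₂ ⇒ sin θ₂ = 2059·sin 10.2°/483 = 2059·0.1771/483 = 0.7549.
θ₂ = arcsin 0.7549 = 49.02° from the normal.

49°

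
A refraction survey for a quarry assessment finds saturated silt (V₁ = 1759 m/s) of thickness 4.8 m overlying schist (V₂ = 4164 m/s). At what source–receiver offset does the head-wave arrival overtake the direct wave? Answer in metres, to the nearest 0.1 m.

15.1 m

θ_c = arcsin(1759/4164) = 24.99°, so cos θ_c = 0.9064 and tᵢ = 2h cos θ_c/V₁ = 0.0049 s.
At crossover x/V₁ = x/V₂ + tᵢ ⇒ x = tᵢ/(1/V₁ − 1/V₂) = 0.00495/(5.6850e-04 − 2.4015e-04) = 15.07 m.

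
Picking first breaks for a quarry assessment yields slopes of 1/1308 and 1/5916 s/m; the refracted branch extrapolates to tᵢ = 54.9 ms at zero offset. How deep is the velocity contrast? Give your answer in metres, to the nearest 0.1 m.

36.8 m

h = tᵢ·V₁·V₂ / (2·√(V₂²−V₁²)).
√(V₂²−V₁²) = √(5916² − 1308²) = 5769.6 m/s.
h = 0.0549 s × 1308 × 5916 / (2 × 5769.6) = 36.82 m.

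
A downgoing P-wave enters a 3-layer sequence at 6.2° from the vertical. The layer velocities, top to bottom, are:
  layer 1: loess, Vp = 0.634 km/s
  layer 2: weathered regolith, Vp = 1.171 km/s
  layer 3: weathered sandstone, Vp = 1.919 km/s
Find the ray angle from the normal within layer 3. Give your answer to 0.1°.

19.1°

Ray parameter p = sin 6.2° / 0.634 = 1.7035e-01 s/km.
sin θ_3 = p·V_3 = 1.7035e-01 × 1.919 = 0.3269.
θ_3 = arcsin 0.3269 = 19.08°.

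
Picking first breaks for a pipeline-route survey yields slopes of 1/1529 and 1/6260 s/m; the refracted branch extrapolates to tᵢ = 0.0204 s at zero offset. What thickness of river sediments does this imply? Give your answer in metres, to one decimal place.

θ_c = arcsin(1529/6260) = 14.14°; cos θ_c = 0.9697.
tᵢ = 2h cos θ_c/V₁ ⇒ h = tᵢ·V₁/(2 cos θ_c) = 0.0204·1529/(2·0.9697) = 16.08 m.

16.1 m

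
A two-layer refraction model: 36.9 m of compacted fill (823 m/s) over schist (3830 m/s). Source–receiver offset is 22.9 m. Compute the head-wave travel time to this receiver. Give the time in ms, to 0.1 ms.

93.6 ms

t = x/V₂ + 2h·√(V₂²−V₁²)/(V₁V₂).
√(V₂²−V₁²) = √(3830²−823²) = 3740.5 m/s; delay term = 2·36.9·3740.5/(823·3830) = 0.08758 s.
t = 22.9/3830 + 0.08758 = 0.09356 s.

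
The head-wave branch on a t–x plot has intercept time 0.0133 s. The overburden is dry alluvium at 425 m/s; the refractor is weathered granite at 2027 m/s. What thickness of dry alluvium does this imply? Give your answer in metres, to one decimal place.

θ_c = arcsin(425/2027) = 12.10°; cos θ_c = 0.9778.
tᵢ = 2h cos θ_c/V₁ ⇒ h = tᵢ·V₁/(2 cos θ_c) = 0.0133·425/(2·0.9778) = 2.89 m.

2.9 m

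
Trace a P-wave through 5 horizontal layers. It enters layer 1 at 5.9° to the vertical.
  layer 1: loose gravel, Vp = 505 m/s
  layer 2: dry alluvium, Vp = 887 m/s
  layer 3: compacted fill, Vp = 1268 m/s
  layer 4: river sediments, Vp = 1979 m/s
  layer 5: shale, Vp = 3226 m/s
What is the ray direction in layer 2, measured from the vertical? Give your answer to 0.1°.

Ray parameter p = sin 5.9° / 505 = 2.0355e-04 s/m.
sin θ_2 = p·V_2 = 2.0355e-04 × 887 = 0.1805.
θ_2 = arcsin 0.1805 = 10.40°.

10.4°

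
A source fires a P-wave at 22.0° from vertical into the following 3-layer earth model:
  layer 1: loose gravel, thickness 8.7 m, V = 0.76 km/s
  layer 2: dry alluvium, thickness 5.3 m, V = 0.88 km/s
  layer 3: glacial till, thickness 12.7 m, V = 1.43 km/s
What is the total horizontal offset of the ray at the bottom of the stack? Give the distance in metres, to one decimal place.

p = sin θ₁/V₁ = sin 22.0°/0.76 = 4.9290e-01 s/km is conserved through the stack.
Layer 1: θ = 22.00°; offset = 8.7·tan 22.00° = 3.515 m.
Layer 2: sin θ = p·0.88 = 0.4338 → θ = 25.71°; offset = 5.3·tan 25.71° = 2.551 m.
Layer 3: sin θ = p·1.43 = 0.7049 → θ = 44.82°; offset = 12.7·tan 44.82° = 12.619 m.
Σ offsets = 18.686 m.

18.7 m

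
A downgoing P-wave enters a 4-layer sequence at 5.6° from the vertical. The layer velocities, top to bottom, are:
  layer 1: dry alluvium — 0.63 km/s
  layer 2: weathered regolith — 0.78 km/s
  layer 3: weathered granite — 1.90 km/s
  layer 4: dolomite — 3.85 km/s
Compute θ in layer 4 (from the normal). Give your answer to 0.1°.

Snell's law across each interface conserves sin θ / V, so sin θ_4 = V_4·sin θ₁/V₁.
sin θ_4 = 3.85 × sin 5.6° / 0.63 = 0.5963.
θ_4 = arcsin 0.5963 = 36.61°.

36.6°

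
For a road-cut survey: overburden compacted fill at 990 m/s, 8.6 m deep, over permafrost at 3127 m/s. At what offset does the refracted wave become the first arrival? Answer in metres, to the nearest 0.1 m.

θ_c = arcsin(990/3127) = 18.46°, so cos θ_c = 0.9486 and tᵢ = 2h cos θ_c/V₁ = 0.0165 s.
At crossover x/V₁ = x/V₂ + tᵢ ⇒ x = tᵢ/(1/V₁ − 1/V₂) = 0.01648/(1.0101e-03 − 3.1980e-04) = 23.87 m.

23.9 m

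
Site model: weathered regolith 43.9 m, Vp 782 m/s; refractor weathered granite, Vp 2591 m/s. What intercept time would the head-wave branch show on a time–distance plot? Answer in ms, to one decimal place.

107.0 ms

tᵢ = 2h·√(V₂²−V₁²)/(V₁V₂).
√(V₂²−V₁²) = √(2591²−782²) = 2470.2 m/s.
tᵢ = 2·43.9·2470.2/(782·2591) = 0.10704 s.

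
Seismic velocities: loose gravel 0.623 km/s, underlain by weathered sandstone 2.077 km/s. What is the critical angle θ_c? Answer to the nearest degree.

17°

At critical incidence the refracted ray runs along the interface (θ₂ = 90°), so sin θ_c = V₁/V₂.
θ_c = arcsin(0.623/2.077) = arcsin 0.3000 = 17.45°.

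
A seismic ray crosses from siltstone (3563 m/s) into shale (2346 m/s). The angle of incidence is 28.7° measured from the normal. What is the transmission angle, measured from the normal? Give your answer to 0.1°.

18.4°

sin θ₁/V₁ = sin θ₂/V₂ ⇒ sin θ₂ = 2346·sin 28.7°/3563 = 2346·0.4802/3563 = 0.3162.
θ₂ = arcsin 0.3162 = 18.43° from the normal.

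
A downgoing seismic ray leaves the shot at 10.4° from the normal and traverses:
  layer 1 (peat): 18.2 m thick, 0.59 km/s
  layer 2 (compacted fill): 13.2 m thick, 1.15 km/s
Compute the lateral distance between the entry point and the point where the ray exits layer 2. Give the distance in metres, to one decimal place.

p = sin θ₁/V₁ = sin 10.4°/0.59 = 3.0596e-01 s/km is conserved through the stack.
Layer 1: θ = 10.40°; offset = 18.2·tan 10.40° = 3.340 m.
Layer 2: sin θ = p·1.15 = 0.3519 → θ = 20.60°; offset = 13.2·tan 20.60° = 4.962 m.
Σ offsets = 8.302 m.

8.3 m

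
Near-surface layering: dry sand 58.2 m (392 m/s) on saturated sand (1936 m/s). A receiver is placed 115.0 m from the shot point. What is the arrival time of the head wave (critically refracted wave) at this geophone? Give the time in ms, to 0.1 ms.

θ_c = arcsin(V₁/V₂) = arcsin(392/1936) = 11.68°, cos θ_c = 0.9793.
Intercept time tᵢ = 2h cos θ_c / V₁ = 2·58.2·0.9793/392 = 0.29079 s.
t = x/V₂ + tᵢ = 115.0/1936 + 0.29079 = 0.35019 s.

350.2 ms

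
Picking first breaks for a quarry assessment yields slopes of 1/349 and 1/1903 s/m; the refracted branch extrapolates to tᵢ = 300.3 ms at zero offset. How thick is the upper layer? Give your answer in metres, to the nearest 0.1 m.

θ_c = arcsin(349/1903) = 10.57°; cos θ_c = 0.9830.
tᵢ = 2h cos θ_c/V₁ ⇒ h = tᵢ·V₁/(2 cos θ_c) = 0.3003·349/(2·0.9830) = 53.31 m.

53.3 m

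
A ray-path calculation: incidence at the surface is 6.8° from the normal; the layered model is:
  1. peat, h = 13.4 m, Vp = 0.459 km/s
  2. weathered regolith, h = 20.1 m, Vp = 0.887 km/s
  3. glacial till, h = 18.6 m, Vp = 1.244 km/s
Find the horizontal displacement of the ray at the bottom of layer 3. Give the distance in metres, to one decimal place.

Apply Snell's law at each interface; in layer i the horizontal offset is hᵢ·tan θᵢ.
Layer 1: θ = 6.80°; offset = 13.4·tan 6.80° = 1.598 m.
Layer 2: sin θ = 0.887·sin 6.8°/0.459 = 0.2288, θ = 13.23°; offset = 20.1·tan 13.23° = 4.724 m.
Layer 3: sin θ = 1.244·sin 6.8°/0.459 = 0.3209, θ = 18.72°; offset = 18.6·tan 18.72° = 6.302 m.
Summing the layer offsets gives 12.624 m.

12.6 m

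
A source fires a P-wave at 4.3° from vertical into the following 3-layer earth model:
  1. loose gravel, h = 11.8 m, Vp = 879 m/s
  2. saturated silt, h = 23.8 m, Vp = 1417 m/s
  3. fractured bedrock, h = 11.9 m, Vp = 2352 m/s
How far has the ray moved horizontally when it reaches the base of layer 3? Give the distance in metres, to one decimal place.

6.2 m

Apply Snell's law at each interface; in layer i the horizontal offset is hᵢ·tan θᵢ.
Layer 1: θ = 4.30°; offset = 11.8·tan 4.30° = 0.887 m.
Layer 2: sin θ = 1417·sin 4.3°/879 = 0.1209, θ = 6.94°; offset = 23.8·tan 6.94° = 2.898 m.
Layer 3: sin θ = 2352·sin 4.3°/879 = 0.2006, θ = 11.57°; offset = 11.9·tan 11.57° = 2.437 m.
Summing the layer offsets gives 6.222 m.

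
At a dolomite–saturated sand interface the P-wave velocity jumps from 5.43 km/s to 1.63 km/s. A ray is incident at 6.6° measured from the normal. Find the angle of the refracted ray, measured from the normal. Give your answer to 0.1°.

Snell's law: sin θ₂ = (V₂/V₁)·sin θ₁ = (1.63/5.43)·sin 6.6° = 0.0345.
θ₂ = sin⁻¹(0.0345) = 1.98° (from vertical).

2.0°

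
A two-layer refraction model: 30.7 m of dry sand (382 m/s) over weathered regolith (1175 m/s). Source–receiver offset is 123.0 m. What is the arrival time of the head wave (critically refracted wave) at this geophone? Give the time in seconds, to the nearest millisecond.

0.257 s

θ_c = arcsin(V₁/V₂) = arcsin(382/1175) = 18.97°, cos θ_c = 0.9457.
Intercept time tᵢ = 2h cos θ_c / V₁ = 2·30.7·0.9457/382 = 0.15200 s.
t = x/V₂ + tᵢ = 123.0/1175 + 0.15200 = 0.25668 s.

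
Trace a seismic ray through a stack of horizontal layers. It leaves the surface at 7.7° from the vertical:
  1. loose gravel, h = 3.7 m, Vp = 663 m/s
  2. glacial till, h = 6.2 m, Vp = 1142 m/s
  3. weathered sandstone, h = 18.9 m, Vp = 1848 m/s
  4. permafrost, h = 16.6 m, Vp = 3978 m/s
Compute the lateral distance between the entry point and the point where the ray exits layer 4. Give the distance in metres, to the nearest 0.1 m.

Ray parameter p = sin 7.7° / 663 m/s = 2.0209e-04 s/m.
Layer 1: θ = 7.70°; offset = 3.7·tan 7.70° = 0.500 m.
Layer 2: sin θ = p·1142 = 0.2308 → θ = 13.34°; offset = 6.2·tan 13.34° = 1.471 m.
Layer 3: sin θ = p·1848 = 0.3735 → θ = 21.93°; offset = 18.9·tan 21.93° = 7.609 m.
Layer 4: sin θ = p·3978 = 0.8039 → θ = 53.51°; offset = 16.6·tan 53.51° = 22.438 m.
Summing the layer offsets gives 32.018 m.

32.0 m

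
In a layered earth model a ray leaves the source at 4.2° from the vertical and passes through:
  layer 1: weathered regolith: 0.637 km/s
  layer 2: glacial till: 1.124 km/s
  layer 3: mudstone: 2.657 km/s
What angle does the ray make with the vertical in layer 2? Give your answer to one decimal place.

7.4°

Ray parameter p = sin 4.2° / 0.637 = 1.1497e-01 s/km.
sin θ_2 = p·V_2 = 1.1497e-01 × 1.124 = 0.1292.
θ_2 = 7.43° from the vertical.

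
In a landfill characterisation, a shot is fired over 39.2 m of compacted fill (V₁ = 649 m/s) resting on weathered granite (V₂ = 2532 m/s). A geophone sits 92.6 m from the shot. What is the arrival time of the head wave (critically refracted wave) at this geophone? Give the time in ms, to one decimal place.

t = x/V₂ + 2h·√(V₂²−V₁²)/(V₁V₂).
√(V₂²−V₁²) = √(2532²−649²) = 2447.4 m/s; delay term = 2·39.2·2447.4/(649·2532) = 0.11677 s.
t = 92.6/2532 + 0.11677 = 0.15334 s.

153.3 ms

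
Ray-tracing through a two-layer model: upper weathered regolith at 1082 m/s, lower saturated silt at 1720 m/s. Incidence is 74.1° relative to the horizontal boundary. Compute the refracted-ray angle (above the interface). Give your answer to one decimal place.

Angle from the normal: 90° − 74.1° = 15.9°.
sin θ₁/V₁ = sin θ₂/V₂ ⇒ sin θ₂ = 1720·sin 15.9°/1082 = 1720·0.2740/1082 = 0.4355.
θ₂ = sin⁻¹(0.4355) = 25.82° (from vertical).
From the interface: 90° − 25.82° = 64.18°.

64.2°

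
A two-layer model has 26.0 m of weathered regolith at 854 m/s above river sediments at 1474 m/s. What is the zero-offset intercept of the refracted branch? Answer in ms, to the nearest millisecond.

θ_c = arcsin(V₁/V₂) = arcsin(854/1474) = 35.41°; cos θ_c = 0.8151.
tᵢ = 2h·cos θ_c / V₁ = 2·26.0·0.8151 / 854 = 0.04963 s.

50 ms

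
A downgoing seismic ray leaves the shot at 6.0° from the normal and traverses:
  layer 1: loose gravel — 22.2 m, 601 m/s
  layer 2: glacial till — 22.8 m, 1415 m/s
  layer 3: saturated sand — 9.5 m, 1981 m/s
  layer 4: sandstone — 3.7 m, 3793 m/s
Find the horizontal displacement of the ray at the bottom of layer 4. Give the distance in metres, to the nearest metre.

15 m

p = sin θ₁/V₁ = sin 6.0°/601 = 1.7392e-04 s/m is conserved through the stack.
Layer 1: θ = 6.00°; offset = 22.2·tan 6.00° = 2.333 m.
Layer 2: sin θ = p·1415 = 0.2461 → θ = 14.25°; offset = 22.8·tan 14.25° = 5.789 m.
Layer 3: sin θ = p·1981 = 0.3445 → θ = 20.15°; offset = 9.5·tan 20.15° = 3.487 m.
Layer 4: sin θ = p·3793 = 0.6597 → θ = 41.28°; offset = 3.7·tan 41.28° = 3.248 m.
Σ offsets = 14.857 m.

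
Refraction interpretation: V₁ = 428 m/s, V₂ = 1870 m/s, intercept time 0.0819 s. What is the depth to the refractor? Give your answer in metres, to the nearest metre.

18 m

θ_c = arcsin(428/1870) = 13.23°; cos θ_c = 0.9735.
tᵢ = 2h cos θ_c/V₁ ⇒ h = tᵢ·V₁/(2 cos θ_c) = 0.0819·428/(2·0.9735) = 18.00 m.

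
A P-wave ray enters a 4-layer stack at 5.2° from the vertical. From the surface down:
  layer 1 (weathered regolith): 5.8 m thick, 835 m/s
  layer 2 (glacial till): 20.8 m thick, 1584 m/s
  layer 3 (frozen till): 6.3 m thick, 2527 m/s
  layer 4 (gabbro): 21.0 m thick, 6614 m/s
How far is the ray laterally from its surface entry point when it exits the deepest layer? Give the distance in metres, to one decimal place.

27.6 m

Ray parameter p = sin 5.2° / 835 m/s = 1.0854e-04 s/m.
Layer 1: θ = 5.20°; offset = 5.8·tan 5.20° = 0.528 m.
Layer 2: sin θ = p·1584 = 0.1719 → θ = 9.90°; offset = 20.8·tan 9.90° = 3.630 m.
Layer 3: sin θ = p·2527 = 0.2743 → θ = 15.92°; offset = 6.3·tan 15.92° = 1.797 m.
Layer 4: sin θ = p·6614 = 0.7179 → θ = 45.88°; offset = 21.0·tan 45.88° = 21.656 m.
Σ offsets = 27.611 m.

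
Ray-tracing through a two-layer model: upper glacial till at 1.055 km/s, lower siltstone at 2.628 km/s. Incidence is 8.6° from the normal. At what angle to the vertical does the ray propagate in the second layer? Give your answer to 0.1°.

21.9°

sin θ₁/V₁ = sin θ₂/V₂ ⇒ sin θ₂ = 2.628·sin 8.6°/1.055 = 2.628·0.1495/1.055 = 0.3725.
θ₂ = sin⁻¹(0.3725) = 21.87° (from vertical).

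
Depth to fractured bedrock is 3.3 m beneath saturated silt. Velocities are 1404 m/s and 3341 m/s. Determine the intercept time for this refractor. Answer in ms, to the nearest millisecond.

θ_c = arcsin(V₁/V₂) = arcsin(1404/3341) = 24.85°; cos θ_c = 0.9074.
tᵢ = 2h·cos θ_c / V₁ = 2·3.3·0.9074 / 1404 = 0.00427 s.

4 ms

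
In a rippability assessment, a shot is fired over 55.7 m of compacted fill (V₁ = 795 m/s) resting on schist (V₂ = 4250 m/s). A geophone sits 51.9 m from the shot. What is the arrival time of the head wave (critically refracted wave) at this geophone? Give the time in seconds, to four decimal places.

0.1499 s

θ_c = arcsin(V₁/V₂) = arcsin(795/4250) = 10.78°, cos θ_c = 0.9823.
Intercept time tᵢ = 2h cos θ_c / V₁ = 2·55.7·0.9823/795 = 0.13765 s.
t = x/V₂ + tᵢ = 51.9/4250 + 0.13765 = 0.14986 s.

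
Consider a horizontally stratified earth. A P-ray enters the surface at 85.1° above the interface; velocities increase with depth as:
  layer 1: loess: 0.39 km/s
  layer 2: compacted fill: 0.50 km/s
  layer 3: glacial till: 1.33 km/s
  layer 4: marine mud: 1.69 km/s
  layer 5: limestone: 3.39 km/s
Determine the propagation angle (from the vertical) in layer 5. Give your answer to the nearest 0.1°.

47.9°

From the normal: θ₁ = 90° − 85.1° = 4.9°.
Snell's law across each interface conserves sin θ / V, so sin θ_5 = V_5·sin θ₁/V₁.
sin θ_5 = 3.39 × sin 4.9° / 0.39 = 0.7425.
θ_5 = arcsin 0.7425 = 47.94°.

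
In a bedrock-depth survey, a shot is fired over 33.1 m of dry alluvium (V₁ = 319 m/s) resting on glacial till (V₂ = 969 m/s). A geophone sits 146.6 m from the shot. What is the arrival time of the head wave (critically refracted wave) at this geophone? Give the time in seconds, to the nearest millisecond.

θ_c = arcsin(V₁/V₂) = arcsin(319/969) = 19.22°, cos θ_c = 0.9443.
Intercept time tᵢ = 2h cos θ_c / V₁ = 2·33.1·0.9443/319 = 0.19596 s.
t = x/V₂ + tᵢ = 146.6/969 + 0.19596 = 0.34725 s.

0.347 s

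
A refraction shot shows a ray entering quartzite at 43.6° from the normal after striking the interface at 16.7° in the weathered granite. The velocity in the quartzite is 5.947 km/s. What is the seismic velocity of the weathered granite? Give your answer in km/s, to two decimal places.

sin 16.7° = 0.2874; sin 43.6° = 0.6896.
V₁ = V₂·(sin θ₁/sin θ₂) = 5.947·(0.2874/0.6896) = 2.48 km/s.

2.48 km/s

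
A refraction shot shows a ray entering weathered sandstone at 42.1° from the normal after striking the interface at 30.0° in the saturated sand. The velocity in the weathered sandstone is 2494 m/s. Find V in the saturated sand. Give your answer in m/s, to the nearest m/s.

1860 m/s

sin 30.0° = 0.5000; sin 42.1° = 0.6704.
V₁ = V₂·(sin θ₁/sin θ₂) = 2494·(0.5000/0.6704) = 1860.01 m/s.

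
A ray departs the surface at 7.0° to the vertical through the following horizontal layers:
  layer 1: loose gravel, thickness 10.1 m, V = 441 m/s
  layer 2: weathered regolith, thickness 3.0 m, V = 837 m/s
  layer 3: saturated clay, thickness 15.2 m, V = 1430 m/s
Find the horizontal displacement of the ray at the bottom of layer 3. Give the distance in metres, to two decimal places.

Apply Snell's law at each interface; in layer i the horizontal offset is hᵢ·tan θᵢ.
Layer 1: θ = 7.00°; offset = 10.1·tan 7.00° = 1.2401 m.
Layer 2: sin θ = 837·sin 7.0°/441 = 0.2313, θ = 13.37°; offset = 3.0·tan 13.37° = 0.7133 m.
Layer 3: sin θ = 1430·sin 7.0°/441 = 0.3952, θ = 23.28°; offset = 15.2·tan 23.28° = 6.5389 m.
Total horizontal offset = 8.4923 m.

8.49 m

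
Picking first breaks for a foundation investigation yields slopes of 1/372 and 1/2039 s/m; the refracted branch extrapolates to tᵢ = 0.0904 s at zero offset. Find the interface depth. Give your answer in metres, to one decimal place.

θ_c = arcsin(372/2039) = 10.51°; cos θ_c = 0.9832.
tᵢ = 2h cos θ_c/V₁ ⇒ h = tᵢ·V₁/(2 cos θ_c) = 0.0904·372/(2·0.9832) = 17.10 m.

17.1 m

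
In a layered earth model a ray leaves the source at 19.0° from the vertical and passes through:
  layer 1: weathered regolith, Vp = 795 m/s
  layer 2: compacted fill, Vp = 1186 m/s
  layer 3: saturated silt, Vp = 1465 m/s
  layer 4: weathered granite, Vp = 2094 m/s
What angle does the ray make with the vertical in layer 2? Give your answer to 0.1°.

Ray parameter p = sin 19.0° / 795 = 4.0952e-04 s/m.
sin θ_2 = p·V_2 = 4.0952e-04 × 1186 = 0.4857.
θ_2 = arcsin 0.4857 = 29.06°.

29.1°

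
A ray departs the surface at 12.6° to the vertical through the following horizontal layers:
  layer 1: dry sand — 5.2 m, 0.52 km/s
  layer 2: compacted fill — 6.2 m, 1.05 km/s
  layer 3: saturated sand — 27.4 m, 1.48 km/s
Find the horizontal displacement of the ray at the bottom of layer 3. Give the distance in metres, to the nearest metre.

Apply Snell's law at each interface; in layer i the horizontal offset is hᵢ·tan θᵢ.
Layer 1: θ = 12.60°; offset = 5.2·tan 12.60° = 1.162 m.
Layer 2: sin θ = 1.05·sin 12.6°/0.52 = 0.4405, θ = 26.13°; offset = 6.2·tan 26.13° = 3.042 m.
Layer 3: sin θ = 1.48·sin 12.6°/0.52 = 0.6209, θ = 38.38°; offset = 27.4·tan 38.38° = 21.701 m.
Σ offsets = 25.905 m.

26 m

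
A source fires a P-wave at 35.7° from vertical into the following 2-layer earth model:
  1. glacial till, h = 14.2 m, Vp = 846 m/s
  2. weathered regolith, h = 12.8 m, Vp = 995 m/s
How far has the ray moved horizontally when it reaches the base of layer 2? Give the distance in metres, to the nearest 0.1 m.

Apply Snell's law at each interface; in layer i the horizontal offset is hᵢ·tan θᵢ.
Layer 1: θ = 35.70°; offset = 14.2·tan 35.70° = 10.204 m.
Layer 2: sin θ = 995·sin 35.7°/846 = 0.6863, θ = 43.34°; offset = 12.8·tan 43.34° = 12.079 m.
Summing the layer offsets gives 22.282 m.

22.3 m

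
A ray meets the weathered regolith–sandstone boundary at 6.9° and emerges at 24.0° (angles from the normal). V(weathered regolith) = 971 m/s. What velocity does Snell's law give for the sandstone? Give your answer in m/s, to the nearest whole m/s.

Snell's law: sin 6.9°/V₁ = sin 24.0°/V₂.
V₂ = V₁·sin 24.0°/sin 6.9° = 971 × 3.3856 = 3287.43 m/s.

3287 m/s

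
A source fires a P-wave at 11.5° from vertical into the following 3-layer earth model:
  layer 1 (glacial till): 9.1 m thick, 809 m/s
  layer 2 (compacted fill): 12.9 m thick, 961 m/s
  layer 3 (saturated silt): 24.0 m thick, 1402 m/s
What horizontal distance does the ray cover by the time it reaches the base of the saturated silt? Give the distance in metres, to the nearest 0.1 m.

Apply Snell's law at each interface; in layer i the horizontal offset is hᵢ·tan θᵢ.
Layer 1: θ = 11.50°; offset = 9.1·tan 11.50° = 1.851 m.
Layer 2: sin θ = 961·sin 11.5°/809 = 0.2368, θ = 13.70°; offset = 12.9·tan 13.70° = 3.145 m.
Layer 3: sin θ = 1402·sin 11.5°/809 = 0.3455, θ = 20.21°; offset = 24.0·tan 20.21° = 8.836 m.
Summing the layer offsets gives 13.832 m.

13.8 m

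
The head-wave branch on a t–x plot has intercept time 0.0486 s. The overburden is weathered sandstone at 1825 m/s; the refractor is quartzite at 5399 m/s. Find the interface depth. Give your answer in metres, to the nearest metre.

47 m

θ_c = arcsin(1825/5399) = 19.76°; cos θ_c = 0.9411.
tᵢ = 2h cos θ_c/V₁ ⇒ h = tᵢ·V₁/(2 cos θ_c) = 0.0486·1825/(2·0.9411) = 47.12 m.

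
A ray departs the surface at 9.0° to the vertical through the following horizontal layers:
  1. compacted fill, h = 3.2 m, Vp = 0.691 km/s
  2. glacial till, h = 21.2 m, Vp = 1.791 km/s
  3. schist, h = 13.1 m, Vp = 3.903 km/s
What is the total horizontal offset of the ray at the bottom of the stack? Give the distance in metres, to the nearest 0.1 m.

34.6 m

Apply Snell's law at each interface; in layer i the horizontal offset is hᵢ·tan θᵢ.
Layer 1: θ = 9.00°; offset = 3.2·tan 9.00° = 0.507 m.
Layer 2: sin θ = 1.791·sin 9.0°/0.691 = 0.4055, θ = 23.92°; offset = 21.2·tan 23.92° = 9.403 m.
Layer 3: sin θ = 3.903·sin 9.0°/0.691 = 0.8836, θ = 62.08°; offset = 13.1·tan 62.08° = 24.720 m.
Summing the layer offsets gives 34.630 m.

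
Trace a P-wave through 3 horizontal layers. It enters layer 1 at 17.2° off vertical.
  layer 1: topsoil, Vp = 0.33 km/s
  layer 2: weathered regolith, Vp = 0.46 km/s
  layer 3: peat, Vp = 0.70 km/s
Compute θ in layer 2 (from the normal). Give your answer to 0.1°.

Snell's law across each interface conserves sin θ / V, so sin θ_2 = V_2·sin θ₁/V₁.
sin θ_2 = 0.46 × sin 17.2° / 0.33 = 0.4122.
θ_2 = 24.34° from the vertical.

24.3°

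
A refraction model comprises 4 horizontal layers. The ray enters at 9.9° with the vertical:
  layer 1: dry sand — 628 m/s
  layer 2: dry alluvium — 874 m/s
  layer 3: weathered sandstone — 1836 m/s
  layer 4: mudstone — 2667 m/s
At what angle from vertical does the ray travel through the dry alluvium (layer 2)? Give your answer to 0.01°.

13.84°

Snell's law across each interface conserves sin θ / V, so sin θ_2 = V_2·sin θ₁/V₁.
sin θ_2 = 874 × sin 9.9° / 628 = 0.2393.
θ_2 = 13.84° from the vertical.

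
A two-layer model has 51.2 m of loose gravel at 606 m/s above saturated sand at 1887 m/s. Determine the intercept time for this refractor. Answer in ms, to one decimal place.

160.0 ms

θ_c = arcsin(V₁/V₂) = arcsin(606/1887) = 18.73°; cos θ_c = 0.9470.
tᵢ = 2h·cos θ_c / V₁ = 2·51.2·0.9470 / 606 = 0.16003 s.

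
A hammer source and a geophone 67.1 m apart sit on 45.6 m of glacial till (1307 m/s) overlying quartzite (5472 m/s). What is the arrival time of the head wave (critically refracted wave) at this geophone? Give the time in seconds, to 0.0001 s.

0.0800 s

t = x/V₂ + 2h·√(V₂²−V₁²)/(V₁V₂).
√(V₂²−V₁²) = √(5472²−1307²) = 5313.6 m/s; delay term = 2·45.6·5313.6/(1307·5472) = 0.06776 s.
t = 67.1/5472 + 0.06776 = 0.08002 s.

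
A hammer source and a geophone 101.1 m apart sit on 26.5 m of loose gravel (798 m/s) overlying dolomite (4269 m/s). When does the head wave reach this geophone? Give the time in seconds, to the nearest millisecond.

0.089 s

t = x/V₂ + 2h·√(V₂²−V₁²)/(V₁V₂).
√(V₂²−V₁²) = √(4269²−798²) = 4193.8 m/s; delay term = 2·26.5·4193.8/(798·4269) = 0.06525 s.
t = 101.1/4269 + 0.06525 = 0.08893 s.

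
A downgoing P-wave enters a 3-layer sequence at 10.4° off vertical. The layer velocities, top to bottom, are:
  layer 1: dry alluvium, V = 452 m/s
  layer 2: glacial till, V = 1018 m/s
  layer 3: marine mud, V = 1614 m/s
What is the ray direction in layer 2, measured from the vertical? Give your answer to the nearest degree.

Ray parameter p = sin 10.4° / 452 = 3.9938e-04 s/m.
sin θ_2 = p·V_2 = 3.9938e-04 × 1018 = 0.4066.
θ_2 = arcsin 0.4066 = 23.99°.

24°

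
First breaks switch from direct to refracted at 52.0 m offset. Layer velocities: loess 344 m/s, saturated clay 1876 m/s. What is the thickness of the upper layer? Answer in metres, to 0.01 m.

x_cross = 2h·√((V₂+V₁)/(V₂−V₁)) → h = x_cross / (2·√((V₂+V₁)/(V₂−V₁))).
√((V₂+V₁)/(V₂−V₁)) = √((1876+344)/(1876−344)) = 1.2038.
h = 52.0 / (2·1.2038) = 21.60 m.

21.60 m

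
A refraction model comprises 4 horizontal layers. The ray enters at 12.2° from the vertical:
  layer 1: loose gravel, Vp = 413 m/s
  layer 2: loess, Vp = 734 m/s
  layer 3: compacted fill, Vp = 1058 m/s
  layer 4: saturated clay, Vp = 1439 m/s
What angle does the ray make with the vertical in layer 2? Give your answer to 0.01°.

22.06°

Snell's law across each interface conserves sin θ / V, so sin θ_2 = V_2·sin θ₁/V₁.
sin θ_2 = 734 × sin 12.2° / 413 = 0.3756.
θ_2 = arcsin 0.3756 = 22.06°.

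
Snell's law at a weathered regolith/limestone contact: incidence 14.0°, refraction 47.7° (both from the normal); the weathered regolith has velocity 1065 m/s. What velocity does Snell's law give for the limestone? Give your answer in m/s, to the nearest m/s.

sin 14.0° = 0.2419; sin 47.7° = 0.7396.
V₂ = V₁·(sin θ₂/sin θ₁) = 1065·(0.7396/0.2419) = 3256.04 m/s.

3256 m/s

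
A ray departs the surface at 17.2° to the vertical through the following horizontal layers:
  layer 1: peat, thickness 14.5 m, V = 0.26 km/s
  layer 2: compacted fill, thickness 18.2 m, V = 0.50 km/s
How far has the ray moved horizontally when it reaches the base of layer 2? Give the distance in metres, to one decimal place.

17.1 m

p = sin θ₁/V₁ = sin 17.2°/0.26 = 1.1373e+00 s/km is conserved through the stack.
Layer 1: θ = 17.20°; offset = 14.5·tan 17.20° = 4.488 m.
Layer 2: sin θ = p·0.50 = 0.5687 → θ = 34.66°; offset = 18.2·tan 34.66° = 12.582 m.
Summing the layer offsets gives 17.071 m.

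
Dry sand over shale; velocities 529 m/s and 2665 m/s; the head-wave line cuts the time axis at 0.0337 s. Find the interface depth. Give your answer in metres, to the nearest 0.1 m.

9.1 m

h = tᵢ·V₁·V₂ / (2·√(V₂²−V₁²)).
√(V₂²−V₁²) = √(2665² − 529²) = 2612.0 m/s.
h = 0.0337 s × 529 × 2665 / (2 × 2612.0) = 9.09 m.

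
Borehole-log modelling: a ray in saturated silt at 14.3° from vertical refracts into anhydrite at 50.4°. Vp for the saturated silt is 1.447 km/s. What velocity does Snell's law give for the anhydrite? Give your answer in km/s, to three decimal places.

Snell's law: sin 14.3°/V₁ = sin 50.4°/V₂.
V₂ = V₁·sin 50.4°/sin 14.3° = 1.447 × 3.1195 = 4.514 km/s.

4.514 km/s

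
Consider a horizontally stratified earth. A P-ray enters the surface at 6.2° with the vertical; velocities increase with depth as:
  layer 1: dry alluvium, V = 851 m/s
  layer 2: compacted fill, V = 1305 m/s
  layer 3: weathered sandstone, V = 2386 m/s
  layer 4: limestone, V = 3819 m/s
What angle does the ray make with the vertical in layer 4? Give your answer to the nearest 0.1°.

Ray parameter p = sin 6.2° / 851 = 1.2691e-04 s/m.
sin θ_4 = p·V_4 = 1.2691e-04 × 3819 = 0.4847.
θ_4 = arcsin 0.4847 = 28.99°.

29.0°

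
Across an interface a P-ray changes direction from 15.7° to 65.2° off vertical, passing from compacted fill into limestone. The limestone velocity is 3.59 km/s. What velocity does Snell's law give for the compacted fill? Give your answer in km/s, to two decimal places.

sin 15.7° = 0.2706; sin 65.2° = 0.9078.
V₁ = V₂·(sin θ₁/sin θ₂) = 3.59·(0.2706/0.9078) = 1.07 km/s.

1.07 km/s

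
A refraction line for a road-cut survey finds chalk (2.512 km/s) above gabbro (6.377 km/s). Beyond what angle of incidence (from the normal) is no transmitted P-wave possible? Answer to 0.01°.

At critical incidence the refracted ray runs along the interface (θ₂ = 90°), so sin θ_c = V₁/V₂.
θ_c = arcsin(2.512/6.377) = arcsin 0.3939 = 23.20°.

23.20°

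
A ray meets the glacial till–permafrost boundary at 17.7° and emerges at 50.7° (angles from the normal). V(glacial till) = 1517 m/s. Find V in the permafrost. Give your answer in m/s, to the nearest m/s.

3861 m/s

Snell's law: sin 17.7°/V₁ = sin 50.7°/V₂.
V₂ = V₁·sin 50.7°/sin 17.7° = 1517 × 2.5453 = 3861.14 m/s.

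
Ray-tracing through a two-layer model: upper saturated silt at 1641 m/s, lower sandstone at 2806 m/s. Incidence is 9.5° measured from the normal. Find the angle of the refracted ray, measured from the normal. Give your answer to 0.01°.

Snell's law: sin θ₂ = (V₂/V₁)·sin θ₁ = (2806/1641)·sin 9.5° = 0.2822.
θ₂ = sin⁻¹(0.2822) = 16.39° (from vertical).

16.39°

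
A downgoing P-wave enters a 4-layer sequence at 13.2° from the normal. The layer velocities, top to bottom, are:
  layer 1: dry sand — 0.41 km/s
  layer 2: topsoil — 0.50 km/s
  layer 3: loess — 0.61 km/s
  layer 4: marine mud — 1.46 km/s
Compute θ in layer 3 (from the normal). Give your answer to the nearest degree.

20°

Ray parameter p = sin 13.2° / 0.41 = 5.5695e-01 s/km.
sin θ_3 = p·V_3 = 5.5695e-01 × 0.61 = 0.3397.
θ_3 = arcsin 0.3397 = 19.86°.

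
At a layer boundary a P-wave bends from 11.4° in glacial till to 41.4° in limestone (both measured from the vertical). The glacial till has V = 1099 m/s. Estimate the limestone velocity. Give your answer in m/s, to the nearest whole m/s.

sin 11.4° = 0.1977; sin 41.4° = 0.6613.
V₂ = V₁·(sin θ₂/sin θ₁) = 1099·(0.6613/0.1977) = 3676.98 m/s.

3677 m/s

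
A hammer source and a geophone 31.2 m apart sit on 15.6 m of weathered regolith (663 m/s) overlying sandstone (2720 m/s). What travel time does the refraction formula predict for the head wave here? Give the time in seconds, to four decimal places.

0.0571 s

θ_c = arcsin(V₁/V₂) = arcsin(663/2720) = 14.11°, cos θ_c = 0.9698.
Intercept time tᵢ = 2h cos θ_c / V₁ = 2·15.6·0.9698/663 = 0.04564 s.
t = x/V₂ + tᵢ = 31.2/2720 + 0.04564 = 0.05711 s.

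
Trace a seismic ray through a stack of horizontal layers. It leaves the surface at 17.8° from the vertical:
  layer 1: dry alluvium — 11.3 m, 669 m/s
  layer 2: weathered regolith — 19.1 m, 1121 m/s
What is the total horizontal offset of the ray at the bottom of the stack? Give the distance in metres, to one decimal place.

p = sin θ₁/V₁ = sin 17.8°/669 = 4.5694e-04 s/m is conserved through the stack.
Layer 1: θ = 17.80°; offset = 11.3·tan 17.80° = 3.628 m.
Layer 2: sin θ = p·1121 = 0.5122 → θ = 30.81°; offset = 19.1·tan 30.81° = 11.392 m.
Total horizontal offset = 15.020 m.

15.0 m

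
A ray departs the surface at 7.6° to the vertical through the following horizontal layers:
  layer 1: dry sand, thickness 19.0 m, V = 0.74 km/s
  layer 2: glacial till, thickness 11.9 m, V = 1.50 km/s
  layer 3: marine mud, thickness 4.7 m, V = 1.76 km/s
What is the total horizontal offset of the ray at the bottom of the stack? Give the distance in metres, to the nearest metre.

7 m

Ray parameter p = sin 7.6° / 0.74 km/s = 1.7872e-01 s/km.
Layer 1: θ = 7.60°; offset = 19.0·tan 7.60° = 2.535 m.
Layer 2: sin θ = p·1.50 = 0.2681 → θ = 15.55°; offset = 11.9·tan 15.55° = 3.311 m.
Layer 3: sin θ = p·1.76 = 0.3146 → θ = 18.33°; offset = 4.7·tan 18.33° = 1.557 m.
Total horizontal offset = 7.404 m.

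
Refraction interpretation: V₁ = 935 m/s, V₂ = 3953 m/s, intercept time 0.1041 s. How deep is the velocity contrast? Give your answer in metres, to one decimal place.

50.1 m

h = tᵢ·V₁·V₂ / (2·√(V₂²−V₁²)).
√(V₂²−V₁²) = √(3953² − 935²) = 3840.8 m/s.
h = 0.1041 s × 935 × 3953 / (2 × 3840.8) = 50.09 m.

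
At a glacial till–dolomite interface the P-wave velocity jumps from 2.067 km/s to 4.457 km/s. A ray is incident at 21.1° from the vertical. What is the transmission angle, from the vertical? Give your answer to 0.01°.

sin θ₁/V₁ = sin θ₂/V₂ ⇒ sin θ₂ = 4.457·sin 21.1°/2.067 = 4.457·0.3600/2.067 = 0.7762.
θ₂ = sin⁻¹(0.7762) = 50.92° (from vertical).

50.92°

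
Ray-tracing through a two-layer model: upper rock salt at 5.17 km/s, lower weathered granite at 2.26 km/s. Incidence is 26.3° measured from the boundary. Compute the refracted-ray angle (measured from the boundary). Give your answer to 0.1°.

Convert to the normal: θ₁ = 90° − 26.3° = 63.7°.
Snell's law: sin θ₂ = (V₂/V₁)·sin θ₁ = (2.26/5.17)·sin 63.7° = 0.3919.
θ₂ = arcsin 0.3919 = 23.07° from the normal.
From the interface: 90° − 23.07° = 66.93°.

66.9°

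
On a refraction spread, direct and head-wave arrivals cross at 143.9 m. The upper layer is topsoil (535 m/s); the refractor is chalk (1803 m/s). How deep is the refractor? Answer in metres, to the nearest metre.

x_cross = 2h·√((V₂+V₁)/(V₂−V₁)) → h = x_cross / (2·√((V₂+V₁)/(V₂−V₁))).
√((V₂+V₁)/(V₂−V₁)) = √((1803+535)/(1803−535)) = 1.3579.
h = 143.9 / (2·1.3579) = 52.99 m.

53 m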